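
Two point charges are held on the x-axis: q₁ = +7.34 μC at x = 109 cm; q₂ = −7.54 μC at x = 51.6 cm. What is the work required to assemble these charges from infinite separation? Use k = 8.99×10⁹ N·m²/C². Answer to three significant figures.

-0.867 J

The work to assemble the configuration equals its total potential energy, U = Σ kqᵢqⱼ/rᵢⱼ over all pairs.
Pair separations: r₁₂ = 0.574 m.
U = (-0.867) = -0.867 J.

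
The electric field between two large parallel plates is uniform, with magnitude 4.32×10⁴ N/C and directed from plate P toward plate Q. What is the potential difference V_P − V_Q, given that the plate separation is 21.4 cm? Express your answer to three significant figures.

9240 V

In a uniform field, potential decreases in the direction of E: ΔV = −E·d for a displacement d parallel to E.
Going from Q to P is a displacement of 21.4 cm opposite to the field, so V_P − V_Q = +Ed = 9240 V.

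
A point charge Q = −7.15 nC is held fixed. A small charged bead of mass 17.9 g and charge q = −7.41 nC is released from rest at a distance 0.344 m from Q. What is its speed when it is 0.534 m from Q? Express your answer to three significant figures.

Only the electrostatic force acts, so mechanical energy is conserved: ½mv² = U₁ − U₂ = kQq(1/r₁ − 1/r₂).
U₁ − U₂ = (8.99×10⁹ N·m²/C²)(-7.15×10⁻⁹ C)(-7.41×10⁻⁹ C)(1/0.344 − 1/0.534) = 4.93×10⁻⁷ J.
v = √(2·4.93×10⁻⁷/0.0179) = 7.42×10⁻³ m/s.

7.42×10⁻³ m/s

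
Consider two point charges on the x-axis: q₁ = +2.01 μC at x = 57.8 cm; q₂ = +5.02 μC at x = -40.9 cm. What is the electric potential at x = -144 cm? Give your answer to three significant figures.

5.27×10⁴ V

The total potential is the scalar sum of each charge's contribution, V = Σ kqᵢ/rᵢ.
Distances from the field point to each charge: r₁ = 2.02 m, r₂ = 1.03 m.
V = k[(2.01×10⁻⁶)/(2.02) + (5.02×10⁻⁶)/(1.03)] = 5.27×10⁴ V.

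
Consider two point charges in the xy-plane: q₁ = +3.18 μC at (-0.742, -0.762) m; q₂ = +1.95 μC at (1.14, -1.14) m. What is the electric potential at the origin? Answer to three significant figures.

Electric potential is a scalar, so the contributions from each charge add algebraically: V = Σ kqᵢ/rᵢ.
Distances from the field point to each charge: r₁ = 1.06 m, r₂ = 1.61 m.
V = k[(3.18×10⁻⁶)/(1.06) + (1.95×10⁻⁶)/(1.61)] = 3.78×10⁴ V.

3.78×10⁴ V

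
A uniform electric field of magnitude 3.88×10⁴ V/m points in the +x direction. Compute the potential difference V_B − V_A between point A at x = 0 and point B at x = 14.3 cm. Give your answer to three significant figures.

-5550 V

In a uniform field, potential decreases in the direction of E: V_B − V_A = −E·Δx.
V_B − V_A = −(3.88×10⁴ V/m)(0.143 m) = -5550 V.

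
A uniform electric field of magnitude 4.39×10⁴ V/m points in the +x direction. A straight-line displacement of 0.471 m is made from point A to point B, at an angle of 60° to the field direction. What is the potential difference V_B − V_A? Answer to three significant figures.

-1.03×10⁴ V

Only the component of displacement along E changes the potential: ΔV = −E·d·cosθ.
ΔV = −(4.39×10⁴ V/m)(0.471 m)cos60° = -1.03×10⁴ V.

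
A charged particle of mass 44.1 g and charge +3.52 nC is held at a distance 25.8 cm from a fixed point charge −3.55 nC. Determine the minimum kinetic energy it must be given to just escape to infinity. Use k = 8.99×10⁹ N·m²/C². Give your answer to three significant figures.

To just escape, total mechanical energy must reach zero at infinity: ½mv²_min + U = 0, so ½mv²_min = −U = |kQq|/r.
|U| = |kQq|/r = (8.99×10⁹ N·m²/C²)(3.55×10⁻⁹)(3.52×10⁻⁹)/(0.258) = 4.35×10⁻⁷ J.

4.35×10⁻⁷ J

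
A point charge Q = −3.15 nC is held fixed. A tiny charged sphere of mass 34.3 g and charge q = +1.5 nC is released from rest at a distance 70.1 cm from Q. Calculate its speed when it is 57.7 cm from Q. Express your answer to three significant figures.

8.71×10⁻⁴ m/s

Only the electrostatic force acts, so mechanical energy is conserved: ½mv² = U₁ − U₂ = kQq(1/r₁ − 1/r₂).
U₁ − U₂ = (8.99×10⁹ N·m²/C²)(-3.15×10⁻⁹ C)(1.50×10⁻⁹ C)(1/0.701 − 1/0.577) = 1.30×10⁻⁸ J.
v = √(2·1.30×10⁻⁸/0.0343) = 8.71×10⁻⁴ m/s.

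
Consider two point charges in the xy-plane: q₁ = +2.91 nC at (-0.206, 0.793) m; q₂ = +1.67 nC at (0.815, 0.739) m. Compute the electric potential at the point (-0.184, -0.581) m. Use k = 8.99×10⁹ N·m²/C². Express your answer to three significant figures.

Electric potential is a scalar, so the contributions from each charge add algebraically: V = Σ kqᵢ/rᵢ.
Distances from the field point to each charge: r₁ = 1.37 m, r₂ = 1.66 m.
V = k[(2.91×10⁻⁹)/(1.37) + (1.67×10⁻⁹)/(1.66)] = 28.1 V.

28.1 V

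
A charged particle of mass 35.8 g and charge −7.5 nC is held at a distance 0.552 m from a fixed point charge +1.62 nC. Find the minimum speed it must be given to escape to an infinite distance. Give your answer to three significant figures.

To just escape, total mechanical energy must reach zero at infinity: ½mv²_min + U = 0, so ½mv²_min = −U = |kQq|/r.
|U| = |kQq|/r = (8.99×10⁹ N·m²/C²)(1.62×10⁻⁹)(7.50×10⁻⁹)/(0.552) = 1.98×10⁻⁷ J.
v_min = √(2|U|/m) = √(2·1.98×10⁻⁷/0.0358) = 3.32×10⁻³ m/s.

3.32×10⁻³ m/s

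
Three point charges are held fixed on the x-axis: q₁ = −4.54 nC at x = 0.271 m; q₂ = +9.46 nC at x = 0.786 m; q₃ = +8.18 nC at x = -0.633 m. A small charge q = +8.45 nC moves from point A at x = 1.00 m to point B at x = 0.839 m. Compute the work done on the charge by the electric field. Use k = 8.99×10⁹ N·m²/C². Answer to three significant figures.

-1.01×10⁻⁵ J

The work done by the electric force is W_field = −ΔU = −q(V_B − V_A) = q(V_A − V_B).
At A: distances to the source charges are 0.729 m, 0.214 m, 1.63 m; V_A = Σ kqᵢ/rᵢ = 386 V.
At B: distances to the source charges are 0.568 m, 0.0530 m, 1.47 m; V_B = Σ kqᵢ/rᵢ = 1580 V.
ΔV = V_B − V_A = 1200 V.
W_field = −qΔV = −(8.45×10⁻⁹ C)(1200 V) = -1.01×10⁻⁵ J.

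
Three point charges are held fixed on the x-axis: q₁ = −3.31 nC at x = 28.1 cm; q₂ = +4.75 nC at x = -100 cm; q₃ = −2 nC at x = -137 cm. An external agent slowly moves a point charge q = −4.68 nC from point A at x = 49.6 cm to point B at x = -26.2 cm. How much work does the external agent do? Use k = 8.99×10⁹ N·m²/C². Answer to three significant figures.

For quasistatic motion the external work equals the change in potential energy: W_ext = qΔV = q(V_B − V_A).
At A: distances to the source charges are 0.215 m, 1.50 m, 1.87 m; V_A = Σ kqᵢ/rᵢ = -119 V.
At B: distances to the source charges are 0.543 m, 0.738 m, 1.11 m; V_B = Σ kqᵢ/rᵢ = -13.2 V.
ΔV = V_B − V_A = 106 V.
W_ext = qΔV = (-4.68×10⁻⁹ C)(106 V) = -4.98×10⁻⁷ J.

-4.98×10⁻⁷ J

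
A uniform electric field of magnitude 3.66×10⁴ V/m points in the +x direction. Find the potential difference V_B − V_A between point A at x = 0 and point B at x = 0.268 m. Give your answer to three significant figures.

In a uniform field, potential decreases in the direction of E: V_B − V_A = −E·Δx.
V_B − V_A = −(3.66×10⁴ V/m)(0.268 m) = -9810 V.

-9810 V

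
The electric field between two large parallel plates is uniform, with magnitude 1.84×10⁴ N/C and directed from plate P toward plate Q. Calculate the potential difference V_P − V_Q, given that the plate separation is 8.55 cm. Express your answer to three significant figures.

In a uniform field, potential decreases in the direction of E: ΔV = −E·d for a displacement d parallel to E.
Going from Q to P is a displacement of 8.55 cm opposite to the field, so V_P − V_Q = +Ed = 1570 V.

1570 V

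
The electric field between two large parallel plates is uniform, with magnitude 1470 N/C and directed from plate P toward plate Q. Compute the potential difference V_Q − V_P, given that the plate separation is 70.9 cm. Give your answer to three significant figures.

-1040 V

In a uniform field, potential decreases in the direction of E: ΔV = −E·d for a displacement d parallel to E.
Going from P to Q is a displacement of 70.9 cm along the field, so V_Q − V_P = −Ed = -1040 V.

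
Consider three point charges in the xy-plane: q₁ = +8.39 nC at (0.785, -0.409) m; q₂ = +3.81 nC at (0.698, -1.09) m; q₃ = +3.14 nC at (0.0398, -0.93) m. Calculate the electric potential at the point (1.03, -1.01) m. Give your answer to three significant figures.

Electric potential is a scalar, so the contributions from each charge add algebraically: V = Σ kqᵢ/rᵢ.
Distances from the field point to each charge: r₁ = 0.649 m, r₂ = 0.342 m, r₃ = 0.993 m.
V = k[(8.39×10⁻⁹)/(0.649) + (3.81×10⁻⁹)/(0.342) + (3.14×10⁻⁹)/(0.993)] = 245 V.

245 V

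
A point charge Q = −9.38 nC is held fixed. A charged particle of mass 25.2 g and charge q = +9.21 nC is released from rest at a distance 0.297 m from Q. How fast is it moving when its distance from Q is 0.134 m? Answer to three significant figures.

0.0159 m/s

Only the electrostatic force acts, so mechanical energy is conserved: ½mv² = U₁ − U₂ = kQq(1/r₁ − 1/r₂).
U₁ − U₂ = (8.99×10⁹ N·m²/C²)(-9.38×10⁻⁹ C)(9.21×10⁻⁹ C)(1/0.297 − 1/0.134) = 3.18×10⁻⁶ J.
v = √(2·3.18×10⁻⁶/0.0252) = 0.0159 m/s.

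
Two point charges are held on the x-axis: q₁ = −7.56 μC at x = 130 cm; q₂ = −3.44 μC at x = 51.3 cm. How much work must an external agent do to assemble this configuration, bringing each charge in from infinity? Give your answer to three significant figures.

0.297 J

The work to assemble the configuration equals its total potential energy, U = Σ kqᵢqⱼ/rᵢⱼ over all pairs.
Pair separations: r₁₂ = 0.787 m.
U = (0.297) = 0.297 J.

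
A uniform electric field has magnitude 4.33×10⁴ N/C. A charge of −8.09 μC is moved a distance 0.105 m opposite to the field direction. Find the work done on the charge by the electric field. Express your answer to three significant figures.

The potential change for a displacement 0.105 m opposite to the field direction is ΔV = +Ed = 4550 V.
W_field = −qΔV = 0.0368 J.

0.0368 J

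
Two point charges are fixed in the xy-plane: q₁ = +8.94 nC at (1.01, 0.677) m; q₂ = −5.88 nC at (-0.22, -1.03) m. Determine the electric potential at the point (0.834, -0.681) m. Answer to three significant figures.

Electric potential is a scalar, so the contributions from each charge add algebraically: V = Σ kqᵢ/rᵢ.
Distances from the field point to each charge: r₁ = 1.37 m, r₂ = 1.11 m.
V = k[(8.94×10⁻⁹)/(1.37) + (-5.88×10⁻⁹)/(1.11)] = 11.1 V.

11.1 V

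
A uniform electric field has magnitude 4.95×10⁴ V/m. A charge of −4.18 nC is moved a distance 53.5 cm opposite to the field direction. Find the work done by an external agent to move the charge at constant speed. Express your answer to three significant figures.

The potential change for a displacement 53.5 cm opposite to the field direction is ΔV = +Ed = 2.65×10⁴ V.
W_ext = qΔV = -1.11×10⁻⁴ J.

-1.11×10⁻⁴ J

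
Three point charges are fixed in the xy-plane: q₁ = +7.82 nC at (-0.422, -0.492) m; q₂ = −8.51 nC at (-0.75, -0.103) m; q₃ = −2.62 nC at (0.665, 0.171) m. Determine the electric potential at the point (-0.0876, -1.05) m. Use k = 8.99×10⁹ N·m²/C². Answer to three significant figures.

25.4 V

Electric potential is a scalar, so the contributions from each charge add algebraically: V = Σ kqᵢ/rᵢ.
Distances from the field point to each charge: r₁ = 0.651 m, r₂ = 1.16 m, r₃ = 1.43 m.
V = k[(7.82×10⁻⁹)/(0.651) + (-8.51×10⁻⁹)/(1.16) + (-2.62×10⁻⁹)/(1.43)] = 25.4 V.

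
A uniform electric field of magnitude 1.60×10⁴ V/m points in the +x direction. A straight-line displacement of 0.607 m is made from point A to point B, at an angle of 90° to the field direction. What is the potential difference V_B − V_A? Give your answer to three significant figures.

Only the component of displacement along E changes the potential: ΔV = −E·d·cosθ.
ΔV = −(1.60×10⁴ V/m)(0.607 m)cos90° = 0 V.

0 V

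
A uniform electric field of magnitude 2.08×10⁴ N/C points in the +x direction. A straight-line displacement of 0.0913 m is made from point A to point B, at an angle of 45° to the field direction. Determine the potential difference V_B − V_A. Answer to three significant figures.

-1340 V

Only the component of displacement along E changes the potential: ΔV = −E·d·cosθ.
ΔV = −(2.08×10⁴ V/m)(0.0913 m)cos45° = -1340 V.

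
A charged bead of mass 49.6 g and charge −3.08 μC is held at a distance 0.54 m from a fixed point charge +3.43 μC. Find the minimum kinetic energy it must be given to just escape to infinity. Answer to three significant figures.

To just escape, total mechanical energy must reach zero at infinity: ½mv²_min + U = 0, so ½mv²_min = −U = |kQq|/r.
|U| = |kQq|/r = (8.99×10⁹ N·m²/C²)(3.43×10⁻⁶)(3.08×10⁻⁶)/(0.540) = 0.176 J.

0.176 J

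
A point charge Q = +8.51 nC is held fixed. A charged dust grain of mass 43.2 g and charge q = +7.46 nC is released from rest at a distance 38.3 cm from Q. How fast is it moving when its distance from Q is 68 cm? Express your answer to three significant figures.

5.49×10⁻³ m/s

Only the electrostatic force acts, so mechanical energy is conserved: ½mv² = U₁ − U₂ = kQq(1/r₁ − 1/r₂).
U₁ − U₂ = (8.99×10⁹ N·m²/C²)(8.51×10⁻⁹ C)(7.46×10⁻⁹ C)(1/0.383 − 1/0.680) = 6.51×10⁻⁷ J.
v = √(2·6.51×10⁻⁷/0.0432) = 5.49×10⁻³ m/s.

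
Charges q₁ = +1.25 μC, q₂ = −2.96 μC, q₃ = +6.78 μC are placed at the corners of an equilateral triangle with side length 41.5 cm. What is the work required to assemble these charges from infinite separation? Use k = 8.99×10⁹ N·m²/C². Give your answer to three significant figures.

The assembly work is the sum of pairwise potential energies, U = Σ_{i<j} kqᵢqⱼ/rᵢⱼ.
All three pair separations equal the side length, 0.415 m.
U = (-0.0802) + (0.184) + (-0.435) = -0.331 J.

-0.331 J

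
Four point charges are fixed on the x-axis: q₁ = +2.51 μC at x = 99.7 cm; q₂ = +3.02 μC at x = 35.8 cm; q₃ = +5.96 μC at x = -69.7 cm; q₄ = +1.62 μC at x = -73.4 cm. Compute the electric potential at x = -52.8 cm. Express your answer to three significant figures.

4.33×10⁵ V

Electric potential is a scalar, so the contributions from each charge add algebraically: V = Σ kqᵢ/rᵢ.
Distances from the field point to each charge: r₁ = 1.52 m, r₂ = 0.886 m, r₃ = 0.169 m, r₄ = 0.206 m.
V = k[(2.51×10⁻⁶)/(1.52) + (3.02×10⁻⁶)/(0.886) + (5.96×10⁻⁶)/(0.169) + (1.62×10⁻⁶)/(0.206)] = 4.33×10⁵ V.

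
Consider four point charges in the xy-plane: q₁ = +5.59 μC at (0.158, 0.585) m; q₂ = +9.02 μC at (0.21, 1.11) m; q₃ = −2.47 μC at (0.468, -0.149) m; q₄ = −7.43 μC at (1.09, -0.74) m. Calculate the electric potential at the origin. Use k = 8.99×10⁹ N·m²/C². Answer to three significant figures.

5.88×10⁴ V

The total potential is the scalar sum of each charge's contribution, V = Σ kqᵢ/rᵢ.
Distances from the field point to each charge: r₁ = 0.606 m, r₂ = 1.13 m, r₃ = 0.491 m, r₄ = 1.32 m.
V = k[(5.59×10⁻⁶)/(0.606) + (9.02×10⁻⁶)/(1.13) + (-2.47×10⁻⁶)/(0.491) + (-7.43×10⁻⁶)/(1.32)] = 5.88×10⁴ V.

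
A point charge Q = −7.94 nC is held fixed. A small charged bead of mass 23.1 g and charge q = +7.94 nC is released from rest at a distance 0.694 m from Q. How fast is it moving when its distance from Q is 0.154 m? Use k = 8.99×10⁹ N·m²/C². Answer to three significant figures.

0.0157 m/s

Only the electrostatic force acts, so mechanical energy is conserved: ½mv² = U₁ − U₂ = kQq(1/r₁ − 1/r₂).
U₁ − U₂ = (8.99×10⁹ N·m²/C²)(-7.94×10⁻⁹ C)(7.94×10⁻⁹ C)(1/0.694 − 1/0.154) = 2.86×10⁻⁶ J.
v = √(2·2.86×10⁻⁶/0.0231) = 0.0157 m/s.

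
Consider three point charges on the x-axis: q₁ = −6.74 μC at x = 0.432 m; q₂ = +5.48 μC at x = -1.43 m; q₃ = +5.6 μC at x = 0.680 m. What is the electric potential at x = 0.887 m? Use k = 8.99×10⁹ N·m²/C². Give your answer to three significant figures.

The total potential is the scalar sum of each charge's contribution, V = Σ kqᵢ/rᵢ.
Distances from the field point to each charge: r₁ = 0.455 m, r₂ = 2.32 m, r₃ = 0.207 m.
V = k[(-6.74×10⁻⁶)/(0.455) + (5.48×10⁻⁶)/(2.32) + (5.60×10⁻⁶)/(0.207)] = 1.31×10⁵ V.

1.31×10⁵ V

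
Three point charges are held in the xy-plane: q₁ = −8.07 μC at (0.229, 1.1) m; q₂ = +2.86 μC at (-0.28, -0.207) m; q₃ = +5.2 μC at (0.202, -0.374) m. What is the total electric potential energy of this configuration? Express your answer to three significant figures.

-0.142 J

The assembly work is the sum of pairwise potential energies, U = Σ_{i<j} kqᵢqⱼ/rᵢⱼ.
Pair separations: r₁₂ = 1.40 m, r₁₃ = 1.47 m, r₂₃ = 0.510 m.
U = (-0.148) + (-0.256) + (0.262) = -0.142 J.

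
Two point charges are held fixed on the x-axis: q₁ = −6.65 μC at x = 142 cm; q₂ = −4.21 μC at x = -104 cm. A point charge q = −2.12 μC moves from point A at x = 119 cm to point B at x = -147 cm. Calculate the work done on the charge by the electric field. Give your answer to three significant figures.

The work done by the electric force is W_field = −ΔU = −q(V_B − V_A) = q(V_A − V_B).
At A: distances to the source charges are 0.230 m, 2.23 m; V_A = Σ kqᵢ/rᵢ = -2.77×10⁵ V.
At B: distances to the source charges are 2.89 m, 0.430 m; V_B = Σ kqᵢ/rᵢ = -1.09×10⁵ V.
ΔV = V_B − V_A = 1.68×10⁵ V.
W_field = −qΔV = −(-2.12×10⁻⁶ C)(1.68×10⁵ V) = 0.357 J.

0.357 J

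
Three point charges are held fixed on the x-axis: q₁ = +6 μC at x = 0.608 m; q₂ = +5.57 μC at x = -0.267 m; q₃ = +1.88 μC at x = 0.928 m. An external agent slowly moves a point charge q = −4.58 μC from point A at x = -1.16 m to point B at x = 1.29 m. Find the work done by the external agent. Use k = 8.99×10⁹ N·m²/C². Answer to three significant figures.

-0.290 J

For quasistatic motion the external work equals the change in potential energy: W_ext = qΔV = q(V_B − V_A).
At A: distances to the source charges are 1.77 m, 0.893 m, 2.09 m; V_A = Σ kqᵢ/rᵢ = 9.47×10⁴ V.
At B: distances to the source charges are 0.682 m, 1.56 m, 0.362 m; V_B = Σ kqᵢ/rᵢ = 1.58×10⁵ V.
ΔV = V_B − V_A = 6.33×10⁴ V.
W_ext = qΔV = (-4.58×10⁻⁶ C)(6.33×10⁴ V) = -0.290 J.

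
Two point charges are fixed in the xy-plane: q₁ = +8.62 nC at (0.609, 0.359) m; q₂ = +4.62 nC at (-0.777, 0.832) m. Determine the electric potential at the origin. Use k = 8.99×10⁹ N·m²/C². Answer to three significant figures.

The total potential is the scalar sum of each charge's contribution, V = Σ kqᵢ/rᵢ.
Distances from the field point to each charge: r₁ = 0.707 m, r₂ = 1.14 m.
V = k[(8.62×10⁻⁹)/(0.707) + (4.62×10⁻⁹)/(1.14)] = 146 V.

146 V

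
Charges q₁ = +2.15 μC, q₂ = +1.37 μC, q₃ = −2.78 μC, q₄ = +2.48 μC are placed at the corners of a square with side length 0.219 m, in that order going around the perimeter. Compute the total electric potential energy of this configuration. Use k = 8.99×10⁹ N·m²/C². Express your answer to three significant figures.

-0.174 J

The work to assemble the configuration equals its total potential energy, U = Σ kqᵢqⱼ/rᵢⱼ over all pairs.
The four side pairs have separation 0.219 m and the two diagonal pairs 0.310 m.
Summing all 6 pair terms gives U = -0.174 J.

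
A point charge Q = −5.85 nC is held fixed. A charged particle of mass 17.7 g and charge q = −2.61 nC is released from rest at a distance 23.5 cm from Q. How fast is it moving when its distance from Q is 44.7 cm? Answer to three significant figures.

Only the electrostatic force acts, so mechanical energy is conserved: ½mv² = U₁ − U₂ = kQq(1/r₁ − 1/r₂).
U₁ − U₂ = (8.99×10⁹ N·m²/C²)(-5.85×10⁻⁹ C)(-2.61×10⁻⁹ C)(1/0.235 − 1/0.447) = 2.77×10⁻⁷ J.
v = √(2·2.77×10⁻⁷/0.0177) = 5.59×10⁻³ m/s.

5.59×10⁻³ m/s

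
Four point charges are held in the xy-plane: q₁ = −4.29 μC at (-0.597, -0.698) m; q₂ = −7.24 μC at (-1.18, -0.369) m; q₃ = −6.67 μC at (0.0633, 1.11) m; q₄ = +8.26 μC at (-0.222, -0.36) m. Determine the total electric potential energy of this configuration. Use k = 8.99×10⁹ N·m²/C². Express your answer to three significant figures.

-0.747 J

The work to assemble the configuration equals its total potential energy, U = Σ kqᵢqⱼ/rᵢⱼ over all pairs.
Pair separations: r₁₂ = 0.669 m, r₁₃ = 1.92 m, r₁₄ = 0.505 m, r₂₃ = 1.93 m, r₂₄ = 0.958 m, r₃₄ = 1.50 m.
Summing all 6 pair terms gives U = -0.747 J.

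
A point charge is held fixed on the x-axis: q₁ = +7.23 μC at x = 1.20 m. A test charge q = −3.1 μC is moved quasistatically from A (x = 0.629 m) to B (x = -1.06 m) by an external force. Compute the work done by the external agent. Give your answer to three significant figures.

0.264 J

For quasistatic motion the external work equals the change in potential energy: W_ext = qΔV = q(V_B − V_A).
At A: distance to the source charge is 0.571 m; V_A = kq₁/r = 1.14×10⁵ V.
At B: distance to the source charge is 2.26 m; V_B = kq₁/r = 2.88×10⁴ V.
ΔV = V_B − V_A = -8.51×10⁴ V.
W_ext = qΔV = (-3.10×10⁻⁶ C)(-8.51×10⁴ V) = 0.264 J.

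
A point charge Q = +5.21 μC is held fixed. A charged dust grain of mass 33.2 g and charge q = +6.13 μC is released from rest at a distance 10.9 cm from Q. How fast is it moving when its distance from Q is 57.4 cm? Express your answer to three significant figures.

11.3 m/s

Only the electrostatic force acts, so mechanical energy is conserved: ½mv² = U₁ − U₂ = kQq(1/r₁ − 1/r₂).
U₁ − U₂ = (8.99×10⁹ N·m²/C²)(5.21×10⁻⁶ C)(6.13×10⁻⁶ C)(1/0.109 − 1/0.574) = 2.13 J.
v = √(2·2.13/0.0332) = 11.3 m/s.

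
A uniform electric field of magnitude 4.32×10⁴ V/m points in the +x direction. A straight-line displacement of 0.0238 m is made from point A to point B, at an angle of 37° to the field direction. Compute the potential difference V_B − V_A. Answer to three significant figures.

Only the component of displacement along E changes the potential: ΔV = −E·d·cosθ.
ΔV = −(4.32×10⁴ V/m)(0.0238 m)cos37° = -821 V.

-821 V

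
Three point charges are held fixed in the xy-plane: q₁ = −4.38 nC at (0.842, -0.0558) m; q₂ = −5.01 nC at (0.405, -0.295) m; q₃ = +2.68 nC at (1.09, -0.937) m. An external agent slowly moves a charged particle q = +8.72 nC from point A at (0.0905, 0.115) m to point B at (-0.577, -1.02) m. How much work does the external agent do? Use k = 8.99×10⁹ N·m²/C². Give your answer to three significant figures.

For quasistatic motion the external work equals the change in potential energy: W_ext = qΔV = q(V_B − V_A).
At A: distances to the source charges are 0.771 m, 0.517 m, 1.45 m; V_A = Σ kqᵢ/rᵢ = -122 V.
At B: distances to the source charges are 1.72 m, 1.22 m, 1.67 m; V_B = Σ kqᵢ/rᵢ = -45.4 V.
ΔV = V_B − V_A = 76.2 V.
W_ext = qΔV = (8.72×10⁻⁹ C)(76.2 V) = 6.65×10⁻⁷ J.

6.65×10⁻⁷ J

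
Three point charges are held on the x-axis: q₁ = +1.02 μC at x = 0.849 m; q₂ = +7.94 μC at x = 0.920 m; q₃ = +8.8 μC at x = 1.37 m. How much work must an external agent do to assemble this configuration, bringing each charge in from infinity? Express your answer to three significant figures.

2.58 J

The assembly work is the sum of pairwise potential energies, U = Σ_{i<j} kqᵢqⱼ/rᵢⱼ.
Pair separations: r₁₂ = 0.0710 m, r₁₃ = 0.521 m, r₂₃ = 0.450 m.
U = (1.03) + (0.155) + (1.40) = 2.58 J.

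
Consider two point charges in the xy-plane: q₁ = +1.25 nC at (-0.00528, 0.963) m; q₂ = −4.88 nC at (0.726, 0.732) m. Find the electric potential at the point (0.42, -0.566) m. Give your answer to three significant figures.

-25.8 V

The total potential is the scalar sum of each charge's contribution, V = Σ kqᵢ/rᵢ.
Distances from the field point to each charge: r₁ = 1.59 m, r₂ = 1.33 m.
V = k[(1.25×10⁻⁹)/(1.59) + (-4.88×10⁻⁹)/(1.33)] = -25.8 V.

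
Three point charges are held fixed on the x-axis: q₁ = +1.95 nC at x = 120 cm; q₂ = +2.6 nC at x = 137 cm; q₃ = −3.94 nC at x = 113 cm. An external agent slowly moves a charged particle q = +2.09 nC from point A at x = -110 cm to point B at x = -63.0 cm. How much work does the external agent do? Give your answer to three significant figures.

-1.26×10⁻¹⁰ J

For quasistatic motion the external work equals the change in potential energy: W_ext = qΔV = q(V_B − V_A).
At A: distances to the source charges are 2.30 m, 2.47 m, 2.23 m; V_A = Σ kqᵢ/rᵢ = 1.20 V.
At B: distances to the source charges are 1.83 m, 2.00 m, 1.76 m; V_B = Σ kqᵢ/rᵢ = 1.14 V.
ΔV = V_B − V_A = -0.0603 V.
W_ext = qΔV = (2.09×10⁻⁹ C)(-0.0603 V) = -1.26×10⁻¹⁰ J.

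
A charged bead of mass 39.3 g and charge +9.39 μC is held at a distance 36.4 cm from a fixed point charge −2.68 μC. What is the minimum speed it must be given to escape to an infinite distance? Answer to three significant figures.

To just escape, total mechanical energy must reach zero at infinity: ½mv²_min + U = 0, so ½mv²_min = −U = |kQq|/r.
|U| = |kQq|/r = (8.99×10⁹ N·m²/C²)(2.68×10⁻⁶)(9.39×10⁻⁶)/(0.364) = 0.622 J.
v_min = √(2|U|/m) = √(2·0.622/0.0393) = 5.62 m/s.

5.62 m/s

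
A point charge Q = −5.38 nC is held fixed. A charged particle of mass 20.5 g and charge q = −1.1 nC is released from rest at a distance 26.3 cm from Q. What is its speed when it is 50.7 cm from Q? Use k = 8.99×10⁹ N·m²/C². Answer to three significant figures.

3.08×10⁻³ m/s

Only the electrostatic force acts, so mechanical energy is conserved: ½mv² = U₁ − U₂ = kQq(1/r₁ − 1/r₂).
U₁ − U₂ = (8.99×10⁹ N·m²/C²)(-5.38×10⁻⁹ C)(-1.10×10⁻⁹ C)(1/0.263 − 1/0.507) = 9.74×10⁻⁸ J.
v = √(2·9.74×10⁻⁸/0.0205) = 3.08×10⁻³ m/s.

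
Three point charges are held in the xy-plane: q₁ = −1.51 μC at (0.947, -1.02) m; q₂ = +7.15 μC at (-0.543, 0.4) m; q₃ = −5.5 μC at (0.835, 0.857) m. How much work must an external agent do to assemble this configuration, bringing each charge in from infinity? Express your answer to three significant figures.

The work to assemble the configuration equals its total potential energy, U = Σ kqᵢqⱼ/rᵢⱼ over all pairs.
Pair separations: r₁₂ = 2.06 m, r₁₃ = 1.88 m, r₂₃ = 1.45 m.
U = (-0.0472) + (0.0397) + (-0.244) = -0.251 J.

-0.251 J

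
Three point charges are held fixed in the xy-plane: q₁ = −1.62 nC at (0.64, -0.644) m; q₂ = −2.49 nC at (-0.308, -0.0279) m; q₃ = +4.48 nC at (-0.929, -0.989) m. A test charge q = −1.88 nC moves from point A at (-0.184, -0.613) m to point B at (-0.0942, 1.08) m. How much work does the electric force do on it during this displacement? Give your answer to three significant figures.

-5.14×10⁻⁹ J

The work done by the electric force is W_field = −ΔU = −q(V_B − V_A) = q(V_A − V_B).
At A: distances to the source charges are 0.825 m, 0.598 m, 0.835 m; V_A = Σ kqᵢ/rᵢ = -6.83 V.
At B: distances to the source charges are 1.87 m, 1.13 m, 2.23 m; V_B = Σ kqᵢ/rᵢ = -9.56 V.
ΔV = V_B − V_A = -2.73 V.
W_field = −qΔV = −(-1.88×10⁻⁹ C)(-2.73 V) = -5.14×10⁻⁹ J.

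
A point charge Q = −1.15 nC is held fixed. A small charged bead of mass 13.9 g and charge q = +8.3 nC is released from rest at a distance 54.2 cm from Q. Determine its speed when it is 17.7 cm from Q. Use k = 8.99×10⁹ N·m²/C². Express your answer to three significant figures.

Only the electrostatic force acts, so mechanical energy is conserved: ½mv² = U₁ − U₂ = kQq(1/r₁ − 1/r₂).
U₁ − U₂ = (8.99×10⁹ N·m²/C²)(-1.15×10⁻⁹ C)(8.30×10⁻⁹ C)(1/0.542 − 1/0.177) = 3.26×10⁻⁷ J.
v = √(2·3.26×10⁻⁷/0.0139) = 6.85×10⁻³ m/s.

6.85×10⁻³ m/s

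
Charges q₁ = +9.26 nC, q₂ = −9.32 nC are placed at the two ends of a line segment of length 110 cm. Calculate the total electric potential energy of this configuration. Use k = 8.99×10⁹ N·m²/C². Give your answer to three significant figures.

-7.05×10⁻⁷ J

The assembly work is the sum of pairwise potential energies, U = Σ_{i<j} kqᵢqⱼ/rᵢⱼ.
The separation is r = 1.10 m.
U = (-7.05×10⁻⁷) = -7.05×10⁻⁷ J.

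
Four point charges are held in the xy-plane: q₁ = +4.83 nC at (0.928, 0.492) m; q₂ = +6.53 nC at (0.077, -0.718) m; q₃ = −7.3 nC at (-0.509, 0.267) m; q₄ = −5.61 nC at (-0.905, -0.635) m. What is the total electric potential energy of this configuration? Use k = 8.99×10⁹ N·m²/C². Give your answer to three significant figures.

-4.74×10⁻⁷ J

The assembly work is the sum of pairwise potential energies, U = Σ_{i<j} kqᵢqⱼ/rᵢⱼ.
Pair separations: r₁₂ = 1.48 m, r₁₃ = 1.45 m, r₁₄ = 2.15 m, r₂₃ = 1.15 m, r₂₄ = 0.986 m, r₃₄ = 0.985 m.
Summing all 6 pair terms gives U = -4.74×10⁻⁷ J.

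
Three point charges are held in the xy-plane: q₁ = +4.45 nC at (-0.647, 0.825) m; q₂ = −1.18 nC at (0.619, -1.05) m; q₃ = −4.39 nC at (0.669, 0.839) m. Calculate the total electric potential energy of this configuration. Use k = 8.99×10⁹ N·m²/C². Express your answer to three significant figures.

The assembly work is the sum of pairwise potential energies, U = Σ_{i<j} kqᵢqⱼ/rᵢⱼ.
Pair separations: r₁₂ = 2.26 m, r₁₃ = 1.32 m, r₂₃ = 1.89 m.
U = (-2.09×10⁻⁸) + (-1.33×10⁻⁷) + (2.46×10⁻⁸) = -1.30×10⁻⁷ J.

-1.30×10⁻⁷ J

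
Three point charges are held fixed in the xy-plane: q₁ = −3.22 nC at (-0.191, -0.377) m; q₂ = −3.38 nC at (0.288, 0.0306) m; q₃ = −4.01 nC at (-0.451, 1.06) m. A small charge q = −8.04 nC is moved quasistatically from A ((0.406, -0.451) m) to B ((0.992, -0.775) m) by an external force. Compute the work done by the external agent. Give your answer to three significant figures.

-5.07×10⁻⁷ J

For quasistatic motion the external work equals the change in potential energy: W_ext = qΔV = q(V_B − V_A).
At A: distances to the source charges are 0.602 m, 0.496 m, 1.74 m; V_A = Σ kqᵢ/rᵢ = -130 V.
At B: distances to the source charges are 1.25 m, 1.07 m, 2.33 m; V_B = Σ kqᵢ/rᵢ = -67.0 V.
ΔV = V_B − V_A = 63.1 V.
W_ext = qΔV = (-8.04×10⁻⁹ C)(63.1 V) = -5.07×10⁻⁷ J.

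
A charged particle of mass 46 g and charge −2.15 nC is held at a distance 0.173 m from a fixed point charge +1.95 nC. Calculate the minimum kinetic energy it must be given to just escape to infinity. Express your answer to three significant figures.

2.18×10⁻⁷ J

To just escape, total mechanical energy must reach zero at infinity: ½mv²_min + U = 0, so ½mv²_min = −U = |kQq|/r.
|U| = |kQq|/r = (8.99×10⁹ N·m²/C²)(1.95×10⁻⁹)(2.15×10⁻⁹)/(0.173) = 2.18×10⁻⁷ J.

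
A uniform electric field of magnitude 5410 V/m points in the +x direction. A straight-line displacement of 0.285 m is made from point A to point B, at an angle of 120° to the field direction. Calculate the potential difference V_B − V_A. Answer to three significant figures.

Only the component of displacement along E changes the potential: ΔV = −E·d·cosθ.
ΔV = −(5410 V/m)(0.285 m)cos120° = 771 V.

771 V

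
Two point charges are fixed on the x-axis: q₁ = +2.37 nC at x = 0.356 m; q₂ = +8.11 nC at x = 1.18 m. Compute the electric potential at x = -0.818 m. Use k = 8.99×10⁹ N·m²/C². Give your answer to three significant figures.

The total potential is the scalar sum of each charge's contribution, V = Σ kqᵢ/rᵢ.
Distances from the field point to each charge: r₁ = 1.17 m, r₂ = 2.00 m.
V = k[(2.37×10⁻⁹)/(1.17) + (8.11×10⁻⁹)/(2.00)] = 54.6 V.

54.6 V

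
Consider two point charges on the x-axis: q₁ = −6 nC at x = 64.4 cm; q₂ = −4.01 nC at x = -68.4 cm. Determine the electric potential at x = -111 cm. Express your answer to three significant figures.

-115 V

Electric potential is a scalar, so the contributions from each charge add algebraically: V = Σ kqᵢ/rᵢ.
Distances from the field point to each charge: r₁ = 1.75 m, r₂ = 0.426 m.
V = k[(-6.00×10⁻⁹)/(1.75) + (-4.01×10⁻⁹)/(0.426)] = -115 V.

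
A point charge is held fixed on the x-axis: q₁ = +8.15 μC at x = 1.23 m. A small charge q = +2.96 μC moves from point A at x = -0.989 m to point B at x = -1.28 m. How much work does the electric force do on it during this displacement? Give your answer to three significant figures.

The work done by the electric force is W_field = −ΔU = −q(V_B − V_A) = q(V_A − V_B).
At A: distance to the source charge is 2.22 m; V_A = kq₁/r = 3.30×10⁴ V.
At B: distance to the source charge is 2.51 m; V_B = kq₁/r = 2.92×10⁴ V.
ΔV = V_B − V_A = -3830 V.
W_field = −qΔV = −(2.96×10⁻⁶ C)(-3830 V) = 0.0113 J.

0.0113 J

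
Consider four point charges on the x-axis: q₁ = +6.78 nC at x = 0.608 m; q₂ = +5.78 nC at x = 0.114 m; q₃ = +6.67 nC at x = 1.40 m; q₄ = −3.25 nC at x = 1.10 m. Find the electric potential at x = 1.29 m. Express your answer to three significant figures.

525 V

Electric potential is a scalar, so the contributions from each charge add algebraically: V = Σ kqᵢ/rᵢ.
Distances from the field point to each charge: r₁ = 0.682 m, r₂ = 1.18 m, r₃ = 0.110 m, r₄ = 0.190 m.
V = k[(6.78×10⁻⁹)/(0.682) + (5.78×10⁻⁹)/(1.18) + (6.67×10⁻⁹)/(0.110) + (-3.25×10⁻⁹)/(0.190)] = 525 V.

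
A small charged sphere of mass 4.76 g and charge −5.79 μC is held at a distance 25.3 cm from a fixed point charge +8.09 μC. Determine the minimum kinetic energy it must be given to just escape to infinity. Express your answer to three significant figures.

1.66 J

To just escape, total mechanical energy must reach zero at infinity: ½mv²_min + U = 0, so ½mv²_min = −U = |kQq|/r.
|U| = |kQq|/r = (8.99×10⁹ N·m²/C²)(8.09×10⁻⁶)(5.79×10⁻⁶)/(0.253) = 1.66 J.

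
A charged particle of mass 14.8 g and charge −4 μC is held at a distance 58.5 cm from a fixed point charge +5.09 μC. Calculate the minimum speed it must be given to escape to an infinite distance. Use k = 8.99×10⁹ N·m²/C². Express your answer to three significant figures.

To just escape, total mechanical energy must reach zero at infinity: ½mv²_min + U = 0, so ½mv²_min = −U = |kQq|/r.
|U| = |kQq|/r = (8.99×10⁹ N·m²/C²)(5.09×10⁻⁶)(4.00×10⁻⁶)/(0.585) = 0.313 J.
v_min = √(2|U|/m) = √(2·0.313/0.0148) = 6.50 m/s.

6.50 m/s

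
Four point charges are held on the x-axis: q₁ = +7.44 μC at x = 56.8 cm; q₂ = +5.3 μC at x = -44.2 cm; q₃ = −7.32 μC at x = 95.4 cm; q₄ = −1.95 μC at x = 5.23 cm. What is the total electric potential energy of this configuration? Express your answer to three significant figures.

The assembly work is the sum of pairwise potential energies, U = Σ_{i<j} kqᵢqⱼ/rᵢⱼ.
Pair separations: r₁₂ = 1.01 m, r₁₃ = 0.386 m, r₁₄ = 0.516 m, r₂₃ = 1.40 m, r₂₄ = 0.494 m, r₃₄ = 0.902 m.
Summing all 6 pair terms gives U = -1.47 J.

-1.47 J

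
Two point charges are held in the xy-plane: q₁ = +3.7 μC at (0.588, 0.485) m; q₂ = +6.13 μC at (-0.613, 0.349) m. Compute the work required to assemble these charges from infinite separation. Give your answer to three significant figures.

0.169 J

The assembly work is the sum of pairwise potential energies, U = Σ_{i<j} kqᵢqⱼ/rᵢⱼ.
Pair separations: r₁₂ = 1.21 m.
U = (0.169) = 0.169 J.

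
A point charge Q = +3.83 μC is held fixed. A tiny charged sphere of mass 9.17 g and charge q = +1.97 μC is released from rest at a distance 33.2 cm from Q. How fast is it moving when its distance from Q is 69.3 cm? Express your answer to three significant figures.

4.82 m/s

Only the electrostatic force acts, so mechanical energy is conserved: ½mv² = U₁ − U₂ = kQq(1/r₁ − 1/r₂).
U₁ − U₂ = (8.99×10⁹ N·m²/C²)(3.83×10⁻⁶ C)(1.97×10⁻⁶ C)(1/0.332 − 1/0.693) = 0.106 J.
v = √(2·0.106/9.17×10⁻³) = 4.82 m/s.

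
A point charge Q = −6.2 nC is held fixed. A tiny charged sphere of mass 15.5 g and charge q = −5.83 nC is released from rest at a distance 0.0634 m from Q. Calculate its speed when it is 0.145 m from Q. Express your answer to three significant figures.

Only the electrostatic force acts, so mechanical energy is conserved: ½mv² = U₁ − U₂ = kQq(1/r₁ − 1/r₂).
U₁ − U₂ = (8.99×10⁹ N·m²/C²)(-6.20×10⁻⁹ C)(-5.83×10⁻⁹ C)(1/0.0634 − 1/0.145) = 2.88×10⁻⁶ J.
v = √(2·2.88×10⁻⁶/0.0155) = 0.0193 m/s.

0.0193 m/s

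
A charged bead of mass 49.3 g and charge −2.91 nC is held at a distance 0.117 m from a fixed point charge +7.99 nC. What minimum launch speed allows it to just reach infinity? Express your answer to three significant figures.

8.51×10⁻³ m/s

To just escape, total mechanical energy must reach zero at infinity: ½mv²_min + U = 0, so ½mv²_min = −U = |kQq|/r.
|U| = |kQq|/r = (8.99×10⁹ N·m²/C²)(7.99×10⁻⁹)(2.91×10⁻⁹)/(0.117) = 1.79×10⁻⁶ J.
v_min = √(2|U|/m) = √(2·1.79×10⁻⁶/0.0493) = 8.51×10⁻³ m/s.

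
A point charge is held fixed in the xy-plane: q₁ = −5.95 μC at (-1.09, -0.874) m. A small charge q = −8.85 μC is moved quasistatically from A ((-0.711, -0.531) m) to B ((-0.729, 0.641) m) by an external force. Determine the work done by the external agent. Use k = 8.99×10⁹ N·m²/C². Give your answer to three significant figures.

-0.622 J

For quasistatic motion the external work equals the change in potential energy: W_ext = qΔV = q(V_B − V_A).
At A: distance to the source charge is 0.511 m; V_A = kq₁/r = -1.05×10⁵ V.
At B: distance to the source charge is 1.56 m; V_B = kq₁/r = -3.43×10⁴ V.
ΔV = V_B − V_A = 7.03×10⁴ V.
W_ext = qΔV = (-8.85×10⁻⁶ C)(7.03×10⁴ V) = -0.622 J.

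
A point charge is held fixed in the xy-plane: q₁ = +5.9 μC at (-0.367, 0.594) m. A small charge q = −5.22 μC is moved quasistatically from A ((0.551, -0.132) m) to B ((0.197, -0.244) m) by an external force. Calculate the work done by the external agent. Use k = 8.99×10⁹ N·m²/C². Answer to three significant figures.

-0.0375 J

For quasistatic motion the external work equals the change in potential energy: W_ext = qΔV = q(V_B − V_A).
At A: distance to the source charge is 1.17 m; V_A = kq₁/r = 4.53×10⁴ V.
At B: distance to the source charge is 1.01 m; V_B = kq₁/r = 5.25×10⁴ V.
ΔV = V_B − V_A = 7190 V.
W_ext = qΔV = (-5.22×10⁻⁶ C)(7190 V) = -0.0375 J.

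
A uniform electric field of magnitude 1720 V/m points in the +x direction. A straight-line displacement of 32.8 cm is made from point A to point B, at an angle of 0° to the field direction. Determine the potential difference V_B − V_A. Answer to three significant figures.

Only the component of displacement along E changes the potential: ΔV = −E·d·cosθ.
ΔV = −(1720 V/m)(0.328 m)cos0° = -564 V.

-564 V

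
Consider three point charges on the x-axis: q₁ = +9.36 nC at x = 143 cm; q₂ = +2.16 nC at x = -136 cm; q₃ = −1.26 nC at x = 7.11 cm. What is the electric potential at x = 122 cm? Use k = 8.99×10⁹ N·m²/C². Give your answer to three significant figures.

398 V

The total potential is the scalar sum of each charge's contribution, V = Σ kqᵢ/rᵢ.
Distances from the field point to each charge: r₁ = 0.210 m, r₂ = 2.58 m, r₃ = 1.15 m.
V = k[(9.36×10⁻⁹)/(0.210) + (2.16×10⁻⁹)/(2.58) + (-1.26×10⁻⁹)/(1.15)] = 398 V.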